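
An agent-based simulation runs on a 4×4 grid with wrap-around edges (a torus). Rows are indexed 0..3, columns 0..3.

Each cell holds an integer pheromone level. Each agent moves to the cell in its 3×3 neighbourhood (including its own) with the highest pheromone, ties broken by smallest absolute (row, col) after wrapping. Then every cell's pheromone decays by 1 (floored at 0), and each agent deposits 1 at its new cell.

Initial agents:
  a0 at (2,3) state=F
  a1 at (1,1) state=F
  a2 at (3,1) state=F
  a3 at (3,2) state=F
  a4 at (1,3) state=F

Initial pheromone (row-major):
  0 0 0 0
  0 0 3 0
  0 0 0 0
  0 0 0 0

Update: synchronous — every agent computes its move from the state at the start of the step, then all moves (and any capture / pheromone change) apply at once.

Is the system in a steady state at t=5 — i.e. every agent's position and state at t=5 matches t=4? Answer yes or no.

t=1: a0@(1,2) a1@(1,2) a2@(0,0) a3@(0,1) a4@(1,2) | pheromone: 1 1 0 0 / 0 0 5 0 / 0 0 0 0 / 0 0 0 0
t=2: a0@(1,2) a1@(1,2) a2@(0,0) a3@(1,2) a4@(1,2) | pheromone: 1 0 0 0 / 0 0 8 0 / 0 0 0 0 / 0 0 0 0
t=3: a0@(1,2) a1@(1,2) a2@(0,0) a3@(1,2) a4@(1,2) | pheromone: 1 0 0 0 / 0 0 11 0 / 0 0 0 0 / 0 0 0 0
t=4: a0@(1,2) a1@(1,2) a2@(0,0) a3@(1,2) a4@(1,2) | pheromone: 1 0 0 0 / 0 0 14 0 / 0 0 0 0 / 0 0 0 0
t=5: a0@(1,2) a1@(1,2) a2@(0,0) a3@(1,2) a4@(1,2) | pheromone: 1 0 0 0 / 0 0 17 0 / 0 0 0 0 / 0 0 0 0

yes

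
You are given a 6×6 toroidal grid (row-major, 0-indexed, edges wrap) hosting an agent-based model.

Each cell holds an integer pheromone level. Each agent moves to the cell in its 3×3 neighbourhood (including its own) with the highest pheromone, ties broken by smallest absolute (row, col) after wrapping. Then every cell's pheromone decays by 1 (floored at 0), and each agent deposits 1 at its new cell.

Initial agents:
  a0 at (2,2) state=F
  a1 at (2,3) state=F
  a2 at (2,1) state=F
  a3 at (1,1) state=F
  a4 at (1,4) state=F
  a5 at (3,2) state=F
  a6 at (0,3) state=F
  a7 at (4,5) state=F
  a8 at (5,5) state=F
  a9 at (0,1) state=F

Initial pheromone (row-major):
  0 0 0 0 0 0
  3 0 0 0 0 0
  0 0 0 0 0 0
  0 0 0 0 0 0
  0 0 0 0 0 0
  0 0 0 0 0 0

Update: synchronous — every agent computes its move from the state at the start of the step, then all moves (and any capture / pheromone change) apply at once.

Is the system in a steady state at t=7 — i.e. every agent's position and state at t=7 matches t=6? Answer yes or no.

t=1: a0@(1,1) a1@(1,2) a2@(1,0) a3@(1,0) a4@(0,3) a5@(2,1) a6@(0,2) a7@(3,0) a8@(0,0) a9@(1,0) | pheromone: 1 0 1 1 0 0 / 5 1 1 0 0 0 / 0 1 0 0 0 0 / 1 0 0 0 0 0 / 0 0 0 0 0 0 / 0 0 0 0 0 0
t=2: a0@(1,0) a1@(0,2) a2@(1,0) a3@(1,0) a4@(0,2) a5@(1,0) a6@(0,2) a7@(2,1) a8@(1,0) a9@(1,0) | pheromone: 0 0 3 0 0 0 / 10 0 0 0 0 0 / 0 1 0 0 0 0 / 0 0 0 0 0 0 / 0 0 0 0 0 0 / 0 0 0 0 0 0
t=3: a0@(1,0) a1@(0,2) a2@(1,0) a3@(1,0) a4@(0,2) a5@(1,0) a6@(0,2) a7@(1,0) a8@(1,0) a9@(1,0) | pheromone: 0 0 5 0 0 0 / 16 0 0 0 0 0 / 0 0 0 0 0 0 / 0 0 0 0 0 0 / 0 0 0 0 0 0 / 0 0 0 0 0 0
t=4: a0@(1,0) a1@(0,2) a2@(1,0) a3@(1,0) a4@(0,2) a5@(1,0) a6@(0,2) a7@(1,0) a8@(1,0) a9@(1,0) | pheromone: 0 0 7 0 0 0 / 22 0 0 0 0 0 / 0 0 0 0 0 0 / 0 0 0 0 0 0 / 0 0 0 0 0 0 / 0 0 0 0 0 0
t=5: a0@(1,0) a1@(0,2) a2@(1,0) a3@(1,0) a4@(0,2) a5@(1,0) a6@(0,2) a7@(1,0) a8@(1,0) a9@(1,0) | pheromone: 0 0 9 0 0 0 / 28 0 0 0 0 0 / 0 0 0 0 0 0 / 0 0 0 0 0 0 / 0 0 0 0 0 0 / 0 0 0 0 0 0
t=6: a0@(1,0) a1@(0,2) a2@(1,0) a3@(1,0) a4@(0,2) a5@(1,0) a6@(0,2) a7@(1,0) a8@(1,0) a9@(1,0) | pheromone: 0 0 11 0 0 0 / 34 0 0 0 0 0 / 0 0 0 0 0 0 / 0 0 0 0 0 0 / 0 0 0 0 0 0 / 0 0 0 0 0 0
t=7: a0@(1,0) a1@(0,2) a2@(1,0) a3@(1,0) a4@(0,2) a5@(1,0) a6@(0,2) a7@(1,0) a8@(1,0) a9@(1,0) | pheromone: 0 0 13 0 0 0 / 40 0 0 0 0 0 / 0 0 0 0 0 0 / 0 0 0 0 0 0 / 0 0 0 0 0 0 / 0 0 0 0 0 0

yes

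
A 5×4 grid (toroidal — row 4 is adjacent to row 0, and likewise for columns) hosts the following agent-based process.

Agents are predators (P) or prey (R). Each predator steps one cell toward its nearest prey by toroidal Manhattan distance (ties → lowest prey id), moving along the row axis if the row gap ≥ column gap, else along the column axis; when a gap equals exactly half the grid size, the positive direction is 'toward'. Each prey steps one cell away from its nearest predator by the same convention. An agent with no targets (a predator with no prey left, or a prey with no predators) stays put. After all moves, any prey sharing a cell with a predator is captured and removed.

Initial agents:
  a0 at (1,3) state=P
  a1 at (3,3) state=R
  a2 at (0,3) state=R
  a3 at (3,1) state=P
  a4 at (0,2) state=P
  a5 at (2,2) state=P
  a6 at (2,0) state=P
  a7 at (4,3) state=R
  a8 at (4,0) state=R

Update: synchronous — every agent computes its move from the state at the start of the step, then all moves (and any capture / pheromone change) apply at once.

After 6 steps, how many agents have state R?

2

t=1: a0@(0,3):P a1@(4,3):R a2@(4,3):R a3@(3,2):P a4@(0,3):P a5@(3,2):P a6@(3,0):P a7@(3,3):R a8@(0,0):R
t=2: a0@(4,3):P a3@(3,3):P a4@(4,3):P a5@(3,3):P a6@(3,3):P a7@(3,0):R a8@(0,1):R
t=3: a0@(3,3):P a3@(3,0):P a4@(3,3):P a5@(3,0):P a6@(3,0):P a7@(3,1):R a8@(0,0):R
t=4: a0@(3,0):P a3@(3,1):P a4@(3,0):P a5@(3,1):P a6@(3,1):P a7@(3,2):R a8@(1,0):R
t=5: a0@(3,1):P a3@(3,2):P a4@(3,1):P a5@(3,2):P a6@(3,2):P a7@(3,3):R a8@(0,0):R
t=6: a0@(3,2):P a3@(3,3):P a4@(3,2):P a5@(3,3):P a6@(3,3):P a7@(3,0):R a8@(1,0):R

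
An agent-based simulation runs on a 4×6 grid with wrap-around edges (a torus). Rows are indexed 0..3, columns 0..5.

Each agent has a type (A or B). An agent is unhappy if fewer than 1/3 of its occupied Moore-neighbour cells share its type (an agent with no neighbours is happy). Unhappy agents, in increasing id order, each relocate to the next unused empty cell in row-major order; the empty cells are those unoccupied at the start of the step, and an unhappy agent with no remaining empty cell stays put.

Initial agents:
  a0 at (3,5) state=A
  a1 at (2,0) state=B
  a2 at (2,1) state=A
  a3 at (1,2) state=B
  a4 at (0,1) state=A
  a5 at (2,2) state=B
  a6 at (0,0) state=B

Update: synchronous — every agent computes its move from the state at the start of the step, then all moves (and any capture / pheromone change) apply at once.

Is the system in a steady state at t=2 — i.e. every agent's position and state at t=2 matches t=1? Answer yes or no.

no

t=1: a0@(0,2):A a1@(0,3):B a2@(0,4):A a3@(1,2):B a4@(0,5):A a5@(2,2):B a6@(1,0):B
t=2: a0@(0,0):A a1@(0,3):B a2@(0,4):A a3@(1,2):B a4@(0,5):A a5@(2,2):B a6@(0,1):B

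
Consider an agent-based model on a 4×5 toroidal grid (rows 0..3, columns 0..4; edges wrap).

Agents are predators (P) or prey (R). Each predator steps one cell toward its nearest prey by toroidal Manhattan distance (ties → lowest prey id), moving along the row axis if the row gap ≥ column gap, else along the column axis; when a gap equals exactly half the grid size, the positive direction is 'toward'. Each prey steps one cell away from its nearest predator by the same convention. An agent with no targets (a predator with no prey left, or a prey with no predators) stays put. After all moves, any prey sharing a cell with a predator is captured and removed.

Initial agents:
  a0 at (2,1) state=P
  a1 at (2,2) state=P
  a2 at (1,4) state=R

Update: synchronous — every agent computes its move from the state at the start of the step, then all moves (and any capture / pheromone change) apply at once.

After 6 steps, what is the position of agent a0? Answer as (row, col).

t=1: a0@(2,0):P a1@(2,3):P a2@(1,3):R
t=2: a0@(2,4):P a1@(1,3):P a2@(0,3):R
t=3: a0@(3,4):P a1@(0,3):P a2@(3,3):R
t=4: a0@(3,3):P a1@(3,3):P a2@(3,2):R
t=5: a0@(3,2):P a1@(3,2):P a2@(3,1):R
t=6: a0@(3,1):P a1@(3,1):P a2@(3,0):R

(3, 1)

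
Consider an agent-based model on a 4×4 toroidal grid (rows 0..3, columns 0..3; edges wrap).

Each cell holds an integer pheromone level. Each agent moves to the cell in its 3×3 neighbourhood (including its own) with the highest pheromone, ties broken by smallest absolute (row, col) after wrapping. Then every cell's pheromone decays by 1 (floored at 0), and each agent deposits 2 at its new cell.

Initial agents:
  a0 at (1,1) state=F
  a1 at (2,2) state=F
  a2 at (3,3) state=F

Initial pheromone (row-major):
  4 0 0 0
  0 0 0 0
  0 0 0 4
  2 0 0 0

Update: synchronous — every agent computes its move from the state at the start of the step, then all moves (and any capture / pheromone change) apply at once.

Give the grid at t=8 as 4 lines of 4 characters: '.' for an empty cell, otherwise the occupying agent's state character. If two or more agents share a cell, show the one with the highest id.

t=1: a0@(0,0) a1@(2,3) a2@(0,0) | pheromone: 7 0 0 0 / 0 0 0 0 / 0 0 0 5 / 1 0 0 0
t=2: a0@(0,0) a1@(2,3) a2@(0,0) | pheromone: 10 0 0 0 / 0 0 0 0 / 0 0 0 6 / 0 0 0 0
t=3: a0@(0,0) a1@(2,3) a2@(0,0) | pheromone: 13 0 0 0 / 0 0 0 0 / 0 0 0 7 / 0 0 0 0
t=4: a0@(0,0) a1@(2,3) a2@(0,0) | pheromone: 16 0 0 0 / 0 0 0 0 / 0 0 0 8 / 0 0 0 0
t=5: a0@(0,0) a1@(2,3) a2@(0,0) | pheromone: 19 0 0 0 / 0 0 0 0 / 0 0 0 9 / 0 0 0 0
t=6: a0@(0,0) a1@(2,3) a2@(0,0) | pheromone: 22 0 0 0 / 0 0 0 0 / 0 0 0 10 / 0 0 0 0
t=7: a0@(0,0) a1@(2,3) a2@(0,0) | pheromone: 25 0 0 0 / 0 0 0 0 / 0 0 0 11 / 0 0 0 0
t=8: a0@(0,0) a1@(2,3) a2@(0,0) | pheromone: 28 0 0 0 / 0 0 0 0 / 0 0 0 12 / 0 0 0 0

F...
....
...F
....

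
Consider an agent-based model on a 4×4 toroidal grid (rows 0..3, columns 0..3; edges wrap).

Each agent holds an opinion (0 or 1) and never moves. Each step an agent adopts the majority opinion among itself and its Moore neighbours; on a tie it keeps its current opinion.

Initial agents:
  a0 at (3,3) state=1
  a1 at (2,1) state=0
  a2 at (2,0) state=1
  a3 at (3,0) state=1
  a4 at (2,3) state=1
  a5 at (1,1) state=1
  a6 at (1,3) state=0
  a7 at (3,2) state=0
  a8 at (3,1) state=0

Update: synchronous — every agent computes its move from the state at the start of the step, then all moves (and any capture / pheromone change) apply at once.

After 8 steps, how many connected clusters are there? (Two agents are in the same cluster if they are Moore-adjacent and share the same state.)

2

t=1: a0@(3,3):1 a1@(2,1):0 a2@(2,0):1 a3@(3,0):1 a4@(2,3):1 a5@(1,1):1 a6@(1,3):1 a7@(3,2):0 a8@(3,1):0
t=2: (unchanged — steady state)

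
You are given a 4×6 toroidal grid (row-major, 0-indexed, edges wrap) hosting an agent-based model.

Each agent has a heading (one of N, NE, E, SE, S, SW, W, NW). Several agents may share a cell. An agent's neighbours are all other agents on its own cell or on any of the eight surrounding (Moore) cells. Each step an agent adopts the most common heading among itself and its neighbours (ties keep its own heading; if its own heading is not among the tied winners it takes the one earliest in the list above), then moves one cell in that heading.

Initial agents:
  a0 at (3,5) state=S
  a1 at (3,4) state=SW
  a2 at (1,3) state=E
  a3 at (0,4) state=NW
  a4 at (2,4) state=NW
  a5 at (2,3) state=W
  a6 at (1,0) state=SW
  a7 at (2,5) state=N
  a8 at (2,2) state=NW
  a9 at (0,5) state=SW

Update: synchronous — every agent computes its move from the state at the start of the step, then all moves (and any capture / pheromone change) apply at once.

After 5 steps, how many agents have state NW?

t=1: a0@(0,4):SW a1@(0,3):SW a2@(0,2):NW a3@(1,3):SW a4@(1,3):NW a5@(1,2):NW a6@(2,5):SW a7@(3,4):SW a8@(1,1):NW a9@(1,4):SW
t=2: a0@(1,3):SW a1@(1,2):SW a2@(3,1):NW a3@(2,2):SW a4@(2,2):SW a5@(0,1):NW a6@(3,4):SW a7@(0,3):SW a8@(0,0):NW a9@(2,3):SW
t=3: a0@(2,2):SW a1@(2,1):SW a2@(2,0):NW a3@(3,1):SW a4@(3,1):SW a5@(3,0):NW a6@(0,3):SW a7@(1,2):SW a8@(3,5):NW a9@(3,2):SW
t=4: a0@(3,1):SW a1@(3,0):SW a2@(1,5):NW a3@(0,0):SW a4@(0,0):SW a5@(2,5):NW a6@(1,2):SW a7@(2,1):SW a8@(2,4):NW a9@(0,1):SW
t=5: a0@(0,0):SW a1@(0,5):SW a2@(0,4):NW a3@(1,5):SW a4@(1,5):SW a5@(1,4):NW a6@(2,1):SW a7@(3,0):SW a8@(1,3):NW a9@(1,0):SW

3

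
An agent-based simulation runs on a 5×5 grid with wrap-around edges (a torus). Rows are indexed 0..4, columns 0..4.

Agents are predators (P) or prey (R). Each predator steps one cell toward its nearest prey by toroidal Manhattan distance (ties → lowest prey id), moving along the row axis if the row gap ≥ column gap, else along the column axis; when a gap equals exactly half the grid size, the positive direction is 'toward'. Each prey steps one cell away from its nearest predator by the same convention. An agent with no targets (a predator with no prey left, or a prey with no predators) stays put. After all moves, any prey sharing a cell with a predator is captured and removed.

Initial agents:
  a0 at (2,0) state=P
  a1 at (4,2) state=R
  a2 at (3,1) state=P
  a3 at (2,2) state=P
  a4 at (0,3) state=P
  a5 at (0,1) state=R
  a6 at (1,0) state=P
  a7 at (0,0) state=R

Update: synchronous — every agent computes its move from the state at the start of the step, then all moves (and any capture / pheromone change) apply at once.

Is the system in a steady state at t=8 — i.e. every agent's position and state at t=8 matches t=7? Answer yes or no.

yes

t=1: a0@(1,0):P a1@(0,2):R a2@(4,1):P a3@(3,2):P a4@(4,3):P a5@(1,1):R a6@(0,0):P a7@(4,0):R
t=2: a0@(1,1):P a1@(1,2):R a2@(4,0):P a3@(4,2):P a4@(0,3):P a5@(1,2):R a6@(4,0):P a7@(4,4):R
t=3: a0@(1,2):P a2@(4,4):P a3@(0,2):P a4@(1,3):P a6@(4,4):P a7@(4,3):R
t=4: a0@(0,2):P a2@(4,3):P a3@(4,2):P a4@(0,3):P a6@(4,3):P
t=5: (unchanged — steady state)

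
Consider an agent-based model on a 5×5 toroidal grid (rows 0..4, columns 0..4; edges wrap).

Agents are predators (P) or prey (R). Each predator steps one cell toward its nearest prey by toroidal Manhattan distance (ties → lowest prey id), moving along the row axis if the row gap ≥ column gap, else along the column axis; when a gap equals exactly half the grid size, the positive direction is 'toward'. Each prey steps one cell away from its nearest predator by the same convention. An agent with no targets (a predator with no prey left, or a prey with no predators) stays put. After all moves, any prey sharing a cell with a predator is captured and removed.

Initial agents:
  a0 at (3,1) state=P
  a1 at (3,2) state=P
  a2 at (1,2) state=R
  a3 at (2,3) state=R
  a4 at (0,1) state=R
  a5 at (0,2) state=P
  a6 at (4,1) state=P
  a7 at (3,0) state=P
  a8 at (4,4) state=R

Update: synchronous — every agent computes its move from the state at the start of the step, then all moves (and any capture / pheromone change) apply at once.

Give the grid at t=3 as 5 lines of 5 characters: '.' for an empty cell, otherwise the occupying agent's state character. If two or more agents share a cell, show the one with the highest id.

P..RP
R..PP
.....
....R
.....

t=1: a0@(4,1):P a1@(2,2):P a3@(1,3):R a4@(0,0):R a5@(1,2):P a6@(0,1):P a7@(4,0):P a8@(4,3):R
t=2: a0@(0,1):P a1@(1,2):P a3@(1,4):R a4@(0,4):R a5@(1,3):P a6@(0,0):P a7@(0,0):P a8@(4,4):R
t=3: a0@(0,0):P a1@(1,3):P a3@(1,0):R a4@(0,3):R a5@(1,4):P a6@(0,4):P a7@(0,4):P a8@(3,4):R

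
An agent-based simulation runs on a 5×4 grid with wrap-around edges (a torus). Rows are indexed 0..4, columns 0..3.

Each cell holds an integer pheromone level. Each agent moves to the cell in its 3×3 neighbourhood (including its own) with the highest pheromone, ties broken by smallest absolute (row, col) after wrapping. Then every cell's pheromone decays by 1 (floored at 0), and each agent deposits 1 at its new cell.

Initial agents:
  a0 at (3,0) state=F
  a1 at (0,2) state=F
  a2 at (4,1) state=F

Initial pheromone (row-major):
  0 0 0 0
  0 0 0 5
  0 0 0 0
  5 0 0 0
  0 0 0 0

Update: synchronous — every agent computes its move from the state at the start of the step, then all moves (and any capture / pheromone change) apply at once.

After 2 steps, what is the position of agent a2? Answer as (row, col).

t=1: a0@(3,0) a1@(1,3) a2@(3,0) | pheromone: 0 0 0 0 / 0 0 0 5 / 0 0 0 0 / 6 0 0 0 / 0 0 0 0
t=2: a0@(3,0) a1@(1,3) a2@(3,0) | pheromone: 0 0 0 0 / 0 0 0 5 / 0 0 0 0 / 7 0 0 0 / 0 0 0 0

(3, 0)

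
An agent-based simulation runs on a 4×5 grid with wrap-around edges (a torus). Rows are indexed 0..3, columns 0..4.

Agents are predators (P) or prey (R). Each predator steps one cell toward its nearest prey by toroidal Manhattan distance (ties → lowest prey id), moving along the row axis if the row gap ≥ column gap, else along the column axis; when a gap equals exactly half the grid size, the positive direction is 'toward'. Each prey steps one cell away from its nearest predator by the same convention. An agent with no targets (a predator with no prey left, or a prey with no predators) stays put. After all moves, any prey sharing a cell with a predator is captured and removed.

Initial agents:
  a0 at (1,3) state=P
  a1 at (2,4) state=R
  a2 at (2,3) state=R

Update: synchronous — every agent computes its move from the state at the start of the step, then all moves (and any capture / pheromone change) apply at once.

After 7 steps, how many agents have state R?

2

t=1: a0@(2,3):P a1@(3,4):R a2@(3,3):R
t=2: a0@(3,3):P a1@(0,4):R a2@(0,3):R
t=3: a0@(0,3):P a1@(1,4):R a2@(1,3):R
t=4: a0@(1,3):P a1@(2,4):R a2@(2,3):R
t=5: a0@(2,3):P a1@(3,4):R a2@(3,3):R
t=6: a0@(3,3):P a1@(0,4):R a2@(0,3):R
t=7: a0@(0,3):P a1@(1,4):R a2@(1,3):R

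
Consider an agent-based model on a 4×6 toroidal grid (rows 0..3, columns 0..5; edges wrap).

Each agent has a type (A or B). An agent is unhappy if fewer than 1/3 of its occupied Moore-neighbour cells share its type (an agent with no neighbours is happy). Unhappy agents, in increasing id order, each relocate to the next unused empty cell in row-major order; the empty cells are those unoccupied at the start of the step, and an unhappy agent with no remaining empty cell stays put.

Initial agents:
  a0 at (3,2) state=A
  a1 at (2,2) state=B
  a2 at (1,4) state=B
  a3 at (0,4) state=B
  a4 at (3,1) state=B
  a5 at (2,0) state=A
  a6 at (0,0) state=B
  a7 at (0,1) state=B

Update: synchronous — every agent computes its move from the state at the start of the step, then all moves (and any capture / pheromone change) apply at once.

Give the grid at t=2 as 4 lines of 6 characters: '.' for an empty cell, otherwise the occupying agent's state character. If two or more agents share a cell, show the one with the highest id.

BBAAB.
....B.
..B...
.B....

t=1: a0@(0,2):A a1@(2,2):B a2@(1,4):B a3@(0,4):B a4@(3,1):B a5@(0,3):A a6@(0,0):B a7@(0,1):B
t=2: (unchanged — steady state)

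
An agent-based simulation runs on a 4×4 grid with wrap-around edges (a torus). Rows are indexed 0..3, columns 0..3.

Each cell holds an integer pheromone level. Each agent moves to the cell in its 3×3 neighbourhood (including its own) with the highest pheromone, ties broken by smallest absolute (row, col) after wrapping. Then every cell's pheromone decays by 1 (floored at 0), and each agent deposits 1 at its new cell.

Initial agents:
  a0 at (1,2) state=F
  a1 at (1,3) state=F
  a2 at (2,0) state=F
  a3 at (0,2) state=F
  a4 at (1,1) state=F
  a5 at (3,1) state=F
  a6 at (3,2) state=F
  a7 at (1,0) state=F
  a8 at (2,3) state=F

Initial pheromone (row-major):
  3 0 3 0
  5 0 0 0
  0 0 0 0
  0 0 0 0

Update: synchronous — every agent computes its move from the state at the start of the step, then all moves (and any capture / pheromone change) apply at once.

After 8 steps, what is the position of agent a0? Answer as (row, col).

(0, 2)

t=1: a0@(0,2) a1@(1,0) a2@(1,0) a3@(0,2) a4@(1,0) a5@(0,0) a6@(0,2) a7@(1,0) a8@(1,0) | pheromone: 3 0 5 0 / 9 0 0 0 / 0 0 0 0 / 0 0 0 0
t=2: a0@(0,2) a1@(1,0) a2@(1,0) a3@(0,2) a4@(1,0) a5@(1,0) a6@(0,2) a7@(1,0) a8@(1,0) | pheromone: 2 0 7 0 / 14 0 0 0 / 0 0 0 0 / 0 0 0 0
t=3: a0@(0,2) a1@(1,0) a2@(1,0) a3@(0,2) a4@(1,0) a5@(1,0) a6@(0,2) a7@(1,0) a8@(1,0) | pheromone: 1 0 9 0 / 19 0 0 0 / 0 0 0 0 / 0 0 0 0
t=4: a0@(0,2) a1@(1,0) a2@(1,0) a3@(0,2) a4@(1,0) a5@(1,0) a6@(0,2) a7@(1,0) a8@(1,0) | pheromone: 0 0 11 0 / 24 0 0 0 / 0 0 0 0 / 0 0 0 0
t=5: a0@(0,2) a1@(1,0) a2@(1,0) a3@(0,2) a4@(1,0) a5@(1,0) a6@(0,2) a7@(1,0) a8@(1,0) | pheromone: 0 0 13 0 / 29 0 0 0 / 0 0 0 0 / 0 0 0 0
t=6: a0@(0,2) a1@(1,0) a2@(1,0) a3@(0,2) a4@(1,0) a5@(1,0) a6@(0,2) a7@(1,0) a8@(1,0) | pheromone: 0 0 15 0 / 34 0 0 0 / 0 0 0 0 / 0 0 0 0
t=7: a0@(0,2) a1@(1,0) a2@(1,0) a3@(0,2) a4@(1,0) a5@(1,0) a6@(0,2) a7@(1,0) a8@(1,0) | pheromone: 0 0 17 0 / 39 0 0 0 / 0 0 0 0 / 0 0 0 0
t=8: a0@(0,2) a1@(1,0) a2@(1,0) a3@(0,2) a4@(1,0) a5@(1,0) a6@(0,2) a7@(1,0) a8@(1,0) | pheromone: 0 0 19 0 / 44 0 0 0 / 0 0 0 0 / 0 0 0 0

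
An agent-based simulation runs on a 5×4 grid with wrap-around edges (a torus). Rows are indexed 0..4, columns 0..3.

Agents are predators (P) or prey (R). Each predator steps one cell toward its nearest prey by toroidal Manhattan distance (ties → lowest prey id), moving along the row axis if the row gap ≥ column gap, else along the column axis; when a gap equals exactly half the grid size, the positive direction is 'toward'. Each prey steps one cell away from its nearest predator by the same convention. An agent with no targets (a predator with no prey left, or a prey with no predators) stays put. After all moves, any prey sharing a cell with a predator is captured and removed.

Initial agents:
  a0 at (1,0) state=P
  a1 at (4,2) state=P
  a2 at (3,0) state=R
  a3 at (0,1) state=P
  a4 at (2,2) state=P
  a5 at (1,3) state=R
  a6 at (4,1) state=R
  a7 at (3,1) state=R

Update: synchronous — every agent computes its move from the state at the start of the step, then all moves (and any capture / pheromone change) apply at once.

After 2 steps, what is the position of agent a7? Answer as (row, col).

(1, 1)

t=1: a0@(1,3):P a1@(4,1):P a2@(4,0):R a3@(4,1):P a4@(1,2):P a6@(4,0):R a7@(2,1):R
t=2: a0@(0,3):P a1@(4,0):P a2@(4,3):R a3@(4,0):P a4@(2,2):P a6@(4,3):R a7@(1,1):R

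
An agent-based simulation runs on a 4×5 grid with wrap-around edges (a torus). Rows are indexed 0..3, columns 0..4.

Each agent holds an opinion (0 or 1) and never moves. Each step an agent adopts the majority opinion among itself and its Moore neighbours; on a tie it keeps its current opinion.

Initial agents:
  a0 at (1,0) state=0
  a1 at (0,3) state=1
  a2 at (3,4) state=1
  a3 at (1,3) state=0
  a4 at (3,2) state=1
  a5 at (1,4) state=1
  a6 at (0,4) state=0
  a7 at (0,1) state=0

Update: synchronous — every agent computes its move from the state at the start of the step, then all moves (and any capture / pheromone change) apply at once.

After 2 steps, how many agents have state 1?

3

t=1: a0@(1,0):0 a1@(0,3):1 a2@(3,4):1 a3@(1,3):0 a4@(3,2):1 a5@(1,4):0 a6@(0,4):0 a7@(0,1):0
t=2: (unchanged — steady state)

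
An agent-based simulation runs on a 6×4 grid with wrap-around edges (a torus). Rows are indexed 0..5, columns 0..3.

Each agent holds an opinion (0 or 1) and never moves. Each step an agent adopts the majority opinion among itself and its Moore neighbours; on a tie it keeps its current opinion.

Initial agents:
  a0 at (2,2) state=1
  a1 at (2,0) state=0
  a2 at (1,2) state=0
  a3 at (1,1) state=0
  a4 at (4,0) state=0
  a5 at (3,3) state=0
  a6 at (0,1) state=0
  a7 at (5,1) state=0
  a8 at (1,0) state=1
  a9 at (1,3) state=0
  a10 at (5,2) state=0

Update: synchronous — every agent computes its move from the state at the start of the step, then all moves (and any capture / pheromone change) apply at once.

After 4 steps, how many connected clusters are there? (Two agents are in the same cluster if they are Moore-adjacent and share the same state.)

1

t=1: a0@(2,2):0 a1@(2,0):0 a2@(1,2):0 a3@(1,1):0 a4@(4,0):0 a5@(3,3):0 a6@(0,1):0 a7@(5,1):0 a8@(1,0):0 a9@(1,3):0 a10@(5,2):0
t=2: (unchanged — steady state)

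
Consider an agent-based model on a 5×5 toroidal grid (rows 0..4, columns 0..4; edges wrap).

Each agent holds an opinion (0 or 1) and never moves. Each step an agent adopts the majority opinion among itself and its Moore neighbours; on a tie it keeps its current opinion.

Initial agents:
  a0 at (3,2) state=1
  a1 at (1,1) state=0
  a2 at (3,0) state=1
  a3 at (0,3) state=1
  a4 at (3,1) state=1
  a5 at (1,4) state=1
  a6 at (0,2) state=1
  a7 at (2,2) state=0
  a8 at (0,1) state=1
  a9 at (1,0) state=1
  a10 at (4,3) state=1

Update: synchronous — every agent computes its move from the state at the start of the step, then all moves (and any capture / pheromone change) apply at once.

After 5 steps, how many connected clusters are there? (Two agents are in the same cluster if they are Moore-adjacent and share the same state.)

t=1: a0@(3,2):1 a1@(1,1):1 a2@(3,0):1 a3@(0,3):1 a4@(3,1):1 a5@(1,4):1 a6@(0,2):1 a7@(2,2):0 a8@(0,1):1 a9@(1,0):1 a10@(4,3):1
t=2: a0@(3,2):1 a1@(1,1):1 a2@(3,0):1 a3@(0,3):1 a4@(3,1):1 a5@(1,4):1 a6@(0,2):1 a7@(2,2):1 a8@(0,1):1 a9@(1,0):1 a10@(4,3):1
t=3: (unchanged — steady state)

1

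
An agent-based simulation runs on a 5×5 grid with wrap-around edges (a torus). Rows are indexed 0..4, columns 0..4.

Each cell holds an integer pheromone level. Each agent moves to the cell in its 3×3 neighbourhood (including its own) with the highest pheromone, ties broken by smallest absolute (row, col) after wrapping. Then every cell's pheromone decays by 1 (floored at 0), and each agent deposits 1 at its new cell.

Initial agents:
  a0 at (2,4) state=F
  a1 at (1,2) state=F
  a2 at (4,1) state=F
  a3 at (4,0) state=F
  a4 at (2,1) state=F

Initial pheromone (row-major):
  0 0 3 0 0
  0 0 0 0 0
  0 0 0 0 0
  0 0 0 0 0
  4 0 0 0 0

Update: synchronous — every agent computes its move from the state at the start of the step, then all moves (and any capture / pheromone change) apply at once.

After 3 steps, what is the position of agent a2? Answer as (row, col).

t=1: a0@(1,0) a1@(0,2) a2@(4,0) a3@(4,0) a4@(1,0) | pheromone: 0 0 3 0 0 / 2 0 0 0 0 / 0 0 0 0 0 / 0 0 0 0 0 / 5 0 0 0 0
t=2: a0@(1,0) a1@(0,2) a2@(4,0) a3@(4,0) a4@(1,0) | pheromone: 0 0 3 0 0 / 3 0 0 0 0 / 0 0 0 0 0 / 0 0 0 0 0 / 6 0 0 0 0
t=3: a0@(1,0) a1@(0,2) a2@(4,0) a3@(4,0) a4@(1,0) | pheromone: 0 0 3 0 0 / 4 0 0 0 0 / 0 0 0 0 0 / 0 0 0 0 0 / 7 0 0 0 0

(4, 0)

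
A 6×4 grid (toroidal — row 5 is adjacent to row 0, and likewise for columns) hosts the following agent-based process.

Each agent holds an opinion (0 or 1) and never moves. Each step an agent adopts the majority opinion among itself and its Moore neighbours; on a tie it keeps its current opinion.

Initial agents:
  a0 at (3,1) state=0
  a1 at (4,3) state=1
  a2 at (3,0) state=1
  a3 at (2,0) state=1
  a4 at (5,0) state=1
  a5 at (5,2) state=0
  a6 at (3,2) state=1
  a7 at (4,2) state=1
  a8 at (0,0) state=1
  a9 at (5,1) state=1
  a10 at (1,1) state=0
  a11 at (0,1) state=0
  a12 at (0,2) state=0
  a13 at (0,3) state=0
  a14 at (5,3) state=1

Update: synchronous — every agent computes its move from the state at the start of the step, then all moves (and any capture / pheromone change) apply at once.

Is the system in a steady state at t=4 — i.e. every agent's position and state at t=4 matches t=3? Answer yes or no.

yes

t=1: a0@(3,1):1 a1@(4,3):1 a2@(3,0):1 a3@(2,0):1 a4@(5,0):1 a5@(5,2):0 a6@(3,2):1 a7@(4,2):1 a8@(0,0):1 a9@(5,1):1 a10@(1,1):0 a11@(0,1):0 a12@(0,2):0 a13@(0,3):0 a14@(5,3):1
t=2: (unchanged — steady state)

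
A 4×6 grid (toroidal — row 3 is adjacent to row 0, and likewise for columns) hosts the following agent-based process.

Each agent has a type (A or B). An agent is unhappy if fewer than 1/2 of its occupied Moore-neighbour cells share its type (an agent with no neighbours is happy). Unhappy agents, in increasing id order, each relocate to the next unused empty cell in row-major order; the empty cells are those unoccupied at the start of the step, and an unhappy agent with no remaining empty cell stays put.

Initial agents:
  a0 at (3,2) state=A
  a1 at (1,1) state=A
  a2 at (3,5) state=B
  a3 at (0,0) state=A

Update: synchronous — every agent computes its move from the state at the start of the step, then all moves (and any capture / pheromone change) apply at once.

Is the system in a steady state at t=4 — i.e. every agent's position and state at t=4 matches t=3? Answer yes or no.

no

t=1: a0@(3,2):A a1@(1,1):A a2@(0,1):B a3@(0,0):A
t=2: a0@(0,2):A a1@(1,1):A a2@(0,3):B a3@(0,0):A
t=3: a0@(0,2):A a1@(1,1):A a2@(0,1):B a3@(0,0):A
t=4: a0@(0,2):A a1@(1,1):A a2@(0,3):B a3@(0,0):A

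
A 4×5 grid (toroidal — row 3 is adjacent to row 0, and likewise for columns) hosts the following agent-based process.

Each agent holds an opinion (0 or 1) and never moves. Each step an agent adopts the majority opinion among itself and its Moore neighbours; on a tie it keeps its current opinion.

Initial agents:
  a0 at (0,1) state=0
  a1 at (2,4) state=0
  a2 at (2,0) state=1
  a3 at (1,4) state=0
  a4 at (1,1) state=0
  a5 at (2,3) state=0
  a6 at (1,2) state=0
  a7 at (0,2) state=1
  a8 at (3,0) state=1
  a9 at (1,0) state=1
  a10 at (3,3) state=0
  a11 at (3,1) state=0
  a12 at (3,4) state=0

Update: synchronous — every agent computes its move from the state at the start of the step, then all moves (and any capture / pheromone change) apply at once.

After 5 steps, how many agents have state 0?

t=1: a0@(0,1):0 a1@(2,4):0 a2@(2,0):0 a3@(1,4):0 a4@(1,1):0 a5@(2,3):0 a6@(1,2):0 a7@(0,2):0 a8@(3,0):0 a9@(1,0):0 a10@(3,3):0 a11@(3,1):1 a12@(3,4):0
t=2: a0@(0,1):0 a1@(2,4):0 a2@(2,0):0 a3@(1,4):0 a4@(1,1):0 a5@(2,3):0 a6@(1,2):0 a7@(0,2):0 a8@(3,0):0 a9@(1,0):0 a10@(3,3):0 a11@(3,1):0 a12@(3,4):0
t=3: (unchanged — steady state)

13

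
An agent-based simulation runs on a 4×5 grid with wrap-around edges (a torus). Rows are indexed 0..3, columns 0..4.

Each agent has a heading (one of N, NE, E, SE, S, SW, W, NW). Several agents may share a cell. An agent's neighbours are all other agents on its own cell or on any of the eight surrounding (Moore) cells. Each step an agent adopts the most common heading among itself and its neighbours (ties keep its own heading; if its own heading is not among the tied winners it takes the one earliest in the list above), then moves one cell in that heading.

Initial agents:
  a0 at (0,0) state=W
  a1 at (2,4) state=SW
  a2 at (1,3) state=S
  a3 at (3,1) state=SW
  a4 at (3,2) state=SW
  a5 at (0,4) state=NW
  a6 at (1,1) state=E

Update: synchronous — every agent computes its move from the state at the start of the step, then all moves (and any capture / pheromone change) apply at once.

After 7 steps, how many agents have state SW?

7

t=1: a0@(0,4):W a1@(3,3):SW a2@(2,3):S a3@(0,0):SW a4@(0,1):SW a5@(3,3):NW a6@(1,2):E
t=2: a0@(1,3):SW a1@(0,2):SW a2@(3,3):S a3@(1,4):SW a4@(1,0):SW a5@(2,2):NW a6@(1,3):E
t=3: a0@(2,2):SW a1@(1,1):SW a2@(0,3):S a3@(2,3):SW a4@(2,4):SW a5@(1,1):NW a6@(2,2):SW
t=4: a0@(3,1):SW a1@(2,0):SW a2@(1,3):S a3@(3,2):SW a4@(3,3):SW a5@(2,0):SW a6@(3,1):SW
t=5: a0@(0,0):SW a1@(3,4):SW a2@(2,3):S a3@(0,1):SW a4@(0,2):SW a5@(3,4):SW a6@(0,0):SW
t=6: a0@(1,4):SW a1@(0,3):SW a2@(3,2):SW a3@(1,0):SW a4@(1,1):SW a5@(0,3):SW a6@(1,4):SW
t=7: a0@(2,3):SW a1@(1,2):SW a2@(0,1):SW a3@(2,4):SW a4@(2,0):SW a5@(1,2):SW a6@(2,3):SW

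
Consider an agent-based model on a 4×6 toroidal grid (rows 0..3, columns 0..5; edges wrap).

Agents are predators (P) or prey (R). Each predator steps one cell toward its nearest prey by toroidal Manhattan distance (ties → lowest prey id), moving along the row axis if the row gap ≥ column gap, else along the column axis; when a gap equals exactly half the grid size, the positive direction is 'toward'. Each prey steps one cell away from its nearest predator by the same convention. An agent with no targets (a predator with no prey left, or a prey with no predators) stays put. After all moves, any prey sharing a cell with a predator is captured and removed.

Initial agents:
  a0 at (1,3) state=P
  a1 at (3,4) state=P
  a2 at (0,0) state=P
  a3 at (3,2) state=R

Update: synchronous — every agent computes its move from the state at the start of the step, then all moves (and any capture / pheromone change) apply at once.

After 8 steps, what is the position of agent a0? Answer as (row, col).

t=1: a0@(2,3):P a1@(3,3):P a2@(0,1):P a3@(3,1):R
t=2: a0@(2,2):P a1@(3,2):P a2@(3,1):P a3@(2,1):R
t=3: a0@(2,1):P a1@(2,2):P a2@(2,1):P a3@(2,0):R
t=4: a0@(2,0):P a1@(2,1):P a2@(2,0):P a3@(2,5):R
t=5: a0@(2,5):P a1@(2,0):P a2@(2,5):P a3@(2,4):R
t=6: a0@(2,4):P a1@(2,5):P a2@(2,4):P a3@(2,3):R
t=7: a0@(2,3):P a1@(2,4):P a2@(2,3):P a3@(2,2):R
t=8: a0@(2,2):P a1@(2,3):P a2@(2,2):P a3@(2,1):R

(2, 2)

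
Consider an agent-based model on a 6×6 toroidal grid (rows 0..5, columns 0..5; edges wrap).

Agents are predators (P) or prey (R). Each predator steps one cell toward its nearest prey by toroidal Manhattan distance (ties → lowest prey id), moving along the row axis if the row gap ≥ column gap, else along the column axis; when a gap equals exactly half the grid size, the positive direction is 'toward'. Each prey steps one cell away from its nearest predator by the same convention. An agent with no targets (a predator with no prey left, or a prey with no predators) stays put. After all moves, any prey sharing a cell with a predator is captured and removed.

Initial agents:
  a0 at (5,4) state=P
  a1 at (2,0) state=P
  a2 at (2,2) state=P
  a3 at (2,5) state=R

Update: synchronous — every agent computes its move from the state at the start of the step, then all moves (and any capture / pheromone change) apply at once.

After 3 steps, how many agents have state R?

t=1: a0@(0,4):P a1@(2,5):P a2@(2,3):P a3@(2,4):R
t=2: a0@(1,4):P a1@(2,4):P a2@(2,4):P a3@(2,3):R
t=3: a0@(2,4):P a1@(2,3):P a2@(2,3):P a3@(2,2):R

1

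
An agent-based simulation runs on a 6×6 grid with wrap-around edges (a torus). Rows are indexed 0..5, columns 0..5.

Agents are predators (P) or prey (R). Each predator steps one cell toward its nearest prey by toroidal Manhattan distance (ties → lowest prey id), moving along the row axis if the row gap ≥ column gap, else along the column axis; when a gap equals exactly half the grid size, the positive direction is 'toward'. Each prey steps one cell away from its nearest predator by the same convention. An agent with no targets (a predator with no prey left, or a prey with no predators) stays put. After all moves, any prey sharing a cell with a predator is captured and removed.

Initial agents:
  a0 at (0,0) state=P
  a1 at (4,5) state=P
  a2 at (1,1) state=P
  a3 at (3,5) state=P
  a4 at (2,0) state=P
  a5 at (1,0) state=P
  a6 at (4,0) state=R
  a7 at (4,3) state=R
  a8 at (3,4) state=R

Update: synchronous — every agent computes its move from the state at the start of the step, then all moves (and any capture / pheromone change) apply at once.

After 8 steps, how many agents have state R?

0

t=1: a0@(5,0):P a1@(4,0):P a2@(2,1):P a3@(3,4):P a4@(3,0):P a5@(2,0):P a6@(4,1):R a7@(4,2):R a8@(3,3):R
t=2: a0@(4,0):P a1@(4,1):P a2@(3,1):P a3@(3,3):P a4@(4,0):P a5@(3,0):P a6@(4,2):R a7@(4,3):R a8@(3,2):R
t=3: a0@(4,1):P a1@(4,2):P a2@(3,2):P a3@(4,3):P a4@(4,1):P a5@(3,1):P a7@(5,3):R a8@(3,3):R
t=4: a0@(4,2):P a1@(5,2):P a2@(3,3):P a3@(5,3):P a4@(4,2):P a5@(3,2):P a7@(0,3):R a8@(3,4):R
t=5: a0@(5,2):P a1@(0,2):P a2@(3,4):P a3@(0,3):P a4@(5,2):P a5@(3,3):P a7@(1,3):R a8@(3,5):R
t=6: a0@(0,2):P a1@(1,2):P a2@(3,5):P a3@(1,3):P a4@(0,2):P a5@(2,3):P a8@(3,0):R
t=7: a0@(1,2):P a1@(2,2):P a2@(3,0):P a3@(1,4):P a4@(1,2):P a5@(2,4):P a8@(3,1):R
t=8: a0@(2,2):P a1@(3,2):P a2@(3,1):P a3@(1,5):P a4@(2,2):P a5@(2,5):P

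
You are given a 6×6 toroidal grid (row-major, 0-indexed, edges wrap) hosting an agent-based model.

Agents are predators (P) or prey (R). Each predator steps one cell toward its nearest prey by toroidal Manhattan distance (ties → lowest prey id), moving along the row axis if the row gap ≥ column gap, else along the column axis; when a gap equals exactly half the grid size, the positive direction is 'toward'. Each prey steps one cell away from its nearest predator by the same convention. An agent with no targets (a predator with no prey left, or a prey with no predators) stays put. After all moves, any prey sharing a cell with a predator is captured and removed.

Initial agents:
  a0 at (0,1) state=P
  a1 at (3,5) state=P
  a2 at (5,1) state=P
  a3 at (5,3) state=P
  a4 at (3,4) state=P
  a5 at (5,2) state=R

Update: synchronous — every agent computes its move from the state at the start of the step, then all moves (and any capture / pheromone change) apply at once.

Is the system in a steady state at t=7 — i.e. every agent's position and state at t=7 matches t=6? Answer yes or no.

t=1: a0@(5,1):P a1@(3,0):P a2@(5,2):P a3@(5,2):P a4@(4,4):P a5@(5,3):R
t=2: a0@(5,2):P a1@(3,1):P a2@(5,3):P a3@(5,3):P a4@(5,4):P
t=3: (unchanged — steady state)

yes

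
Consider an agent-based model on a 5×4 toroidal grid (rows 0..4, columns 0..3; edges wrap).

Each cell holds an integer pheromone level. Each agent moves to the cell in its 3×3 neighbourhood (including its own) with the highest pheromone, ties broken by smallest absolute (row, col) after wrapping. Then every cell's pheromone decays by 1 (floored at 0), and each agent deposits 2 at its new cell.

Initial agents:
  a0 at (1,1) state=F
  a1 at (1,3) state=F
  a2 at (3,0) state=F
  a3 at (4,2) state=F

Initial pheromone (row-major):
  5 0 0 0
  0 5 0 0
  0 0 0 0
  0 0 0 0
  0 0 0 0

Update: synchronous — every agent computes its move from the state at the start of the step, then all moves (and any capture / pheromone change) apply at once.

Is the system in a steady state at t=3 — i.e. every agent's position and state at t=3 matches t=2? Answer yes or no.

t=1: a0@(0,0) a1@(0,0) a2@(2,0) a3@(0,1) | pheromone: 8 2 0 0 / 0 4 0 0 / 2 0 0 0 / 0 0 0 0 / 0 0 0 0
t=2: a0@(0,0) a1@(0,0) a2@(1,1) a3@(0,0) | pheromone: 13 1 0 0 / 0 5 0 0 / 1 0 0 0 / 0 0 0 0 / 0 0 0 0
t=3: a0@(0,0) a1@(0,0) a2@(0,0) a3@(0,0) | pheromone: 20 0 0 0 / 0 4 0 0 / 0 0 0 0 / 0 0 0 0 / 0 0 0 0

no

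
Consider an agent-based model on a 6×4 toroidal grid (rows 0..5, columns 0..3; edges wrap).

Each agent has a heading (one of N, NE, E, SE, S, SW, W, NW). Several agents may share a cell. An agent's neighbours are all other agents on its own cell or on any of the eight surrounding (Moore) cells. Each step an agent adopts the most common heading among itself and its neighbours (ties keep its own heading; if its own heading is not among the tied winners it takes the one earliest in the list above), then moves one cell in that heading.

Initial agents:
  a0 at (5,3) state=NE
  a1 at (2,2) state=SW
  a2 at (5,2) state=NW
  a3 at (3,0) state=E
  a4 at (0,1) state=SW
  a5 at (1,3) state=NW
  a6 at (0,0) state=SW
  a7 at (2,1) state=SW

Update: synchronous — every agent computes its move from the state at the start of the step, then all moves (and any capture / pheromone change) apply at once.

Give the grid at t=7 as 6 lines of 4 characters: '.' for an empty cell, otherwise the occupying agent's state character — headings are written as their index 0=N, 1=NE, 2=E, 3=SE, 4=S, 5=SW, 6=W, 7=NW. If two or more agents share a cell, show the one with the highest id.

....
.55.
5...
..55
..55
....

t=1: a0@(4,0):NE a1@(3,1):SW a2@(4,1):NW a3@(3,1):E a4@(1,0):SW a5@(2,2):SW a6@(1,3):SW a7@(3,0):SW
t=2: a0@(5,3):SW a1@(4,0):SW a2@(5,0):SW a3@(4,0):SW a4@(2,3):SW a5@(3,1):SW a6@(2,2):SW a7@(4,3):SW
t=3: a0@(0,2):SW a1@(5,3):SW a2@(0,3):SW a3@(5,3):SW a4@(3,2):SW a5@(4,0):SW a6@(3,1):SW a7@(5,2):SW
t=4: a0@(1,1):SW a1@(0,2):SW a2@(1,2):SW a3@(0,2):SW a4@(4,1):SW a5@(5,3):SW a6@(4,0):SW a7@(0,1):SW
t=5: a0@(2,0):SW a1@(1,1):SW a2@(2,1):SW a3@(1,1):SW a4@(5,0):SW a5@(0,2):SW a6@(5,3):SW a7@(1,0):SW
t=6: a0@(3,3):SW a1@(2,0):SW a2@(3,0):SW a3@(2,0):SW a4@(0,3):SW a5@(1,1):SW a6@(0,2):SW a7@(2,3):SW
t=7: a0@(4,2):SW a1@(3,3):SW a2@(4,3):SW a3@(3,3):SW a4@(1,2):SW a5@(2,0):SW a6@(1,1):SW a7@(3,2):SW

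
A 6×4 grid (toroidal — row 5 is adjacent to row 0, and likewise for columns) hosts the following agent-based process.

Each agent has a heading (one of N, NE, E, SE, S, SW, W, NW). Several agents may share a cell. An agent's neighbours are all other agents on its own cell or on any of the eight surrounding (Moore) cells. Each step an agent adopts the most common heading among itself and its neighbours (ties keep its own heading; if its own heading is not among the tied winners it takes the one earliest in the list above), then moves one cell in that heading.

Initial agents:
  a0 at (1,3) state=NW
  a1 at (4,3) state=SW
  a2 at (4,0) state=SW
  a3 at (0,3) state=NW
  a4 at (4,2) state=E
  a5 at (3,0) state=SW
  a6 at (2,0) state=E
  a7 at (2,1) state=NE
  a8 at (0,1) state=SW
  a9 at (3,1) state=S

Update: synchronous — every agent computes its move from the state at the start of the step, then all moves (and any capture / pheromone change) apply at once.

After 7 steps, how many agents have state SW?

10

t=1: a0@(0,2):NW a1@(5,2):SW a2@(5,3):SW a3@(5,2):NW a4@(4,3):E a5@(4,3):SW a6@(2,1):E a7@(1,2):NE a8@(1,0):SW a9@(3,2):E
t=2: a0@(5,1):NW a1@(0,1):SW a2@(0,2):SW a3@(0,1):SW a4@(5,2):SW a5@(5,2):SW a6@(2,2):E a7@(0,3):NE a8@(2,3):SW a9@(3,3):E
t=3: a0@(0,0):SW a1@(1,0):SW a2@(1,1):SW a3@(1,0):SW a4@(0,1):SW a5@(0,1):SW a6@(2,3):E a7@(1,2):SW a8@(2,0):E a9@(3,0):E
t=4: a0@(1,3):SW a1@(2,3):SW a2@(2,0):SW a3@(2,3):SW a4@(1,0):SW a5@(1,0):SW a6@(2,0):E a7@(2,1):SW a8@(2,1):E a9@(3,1):E
t=5: a0@(2,2):SW a1@(3,2):SW a2@(3,3):SW a3@(3,2):SW a4@(2,3):SW a5@(2,3):SW a6@(3,3):SW a7@(3,0):SW a8@(3,0):SW a9@(3,2):E
t=6: a0@(3,1):SW a1@(4,1):SW a2@(4,2):SW a3@(4,1):SW a4@(3,2):SW a5@(3,2):SW a6@(4,2):SW a7@(4,3):SW a8@(4,3):SW a9@(4,1):SW
t=7: a0@(4,0):SW a1@(5,0):SW a2@(5,1):SW a3@(5,0):SW a4@(4,1):SW a5@(4,1):SW a6@(5,1):SW a7@(5,2):SW a8@(5,2):SW a9@(5,0):SW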